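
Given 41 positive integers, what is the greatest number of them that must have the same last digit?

5

The 41 positive integers fall into 10 possible last digits.
If each of the 10 possible last digits held at most 4, the total would be at most 10 × 4 = 40 < 41, a contradiction.
So at least one holds ⌈41/10⌉ = 5.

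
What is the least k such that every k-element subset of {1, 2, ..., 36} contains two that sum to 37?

19

Partition {1, …, 36} into 18 pairs: {1,36}, {2,35}, …, {18,19}.
Choosing 18 integers — say the integers 1 through 18 — takes one from each pair and avoids the property.
Choosing 19 forces two into the same pair by pigeonhole, and those sum to 37. So 19.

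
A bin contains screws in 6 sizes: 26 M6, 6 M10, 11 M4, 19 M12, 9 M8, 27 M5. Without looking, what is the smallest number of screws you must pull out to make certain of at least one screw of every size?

The hardest size to obtain is M10: we could draw every other screw first — 98 − 6 = 92 screws — without a single M10 one.
The next draw must be M10, so 92 + 1 = 93.

93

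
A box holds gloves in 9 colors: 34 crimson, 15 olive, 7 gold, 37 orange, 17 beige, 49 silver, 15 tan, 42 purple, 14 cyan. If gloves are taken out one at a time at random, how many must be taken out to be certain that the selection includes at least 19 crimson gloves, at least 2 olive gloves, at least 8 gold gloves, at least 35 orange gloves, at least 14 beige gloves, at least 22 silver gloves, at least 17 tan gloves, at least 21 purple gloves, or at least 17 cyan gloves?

Each of the 9 colors has its own threshold; avoid all of them simultaneously.
The worst case stops just short of every target: 18 crimson, 1 olive, 7 gold, 34 orange, 13 beige, 21 silver, all 15 tan, 20 purple, all 14 cyan — 18 + 1 + 7 + 34 + 13 + 21 + 15 + 20 + 14 = 143 gloves.
One more glove must push some color to its target, so 143 + 1 = 144.

144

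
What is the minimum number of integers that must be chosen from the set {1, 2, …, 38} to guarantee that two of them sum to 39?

20

Partition {1, …, 38} into 19 pairs: {1,38}, {2,37}, …, {19,20}.
Choosing 19 integers — say the integers 1 through 19 — takes one from each pair and avoids the property.
Choosing 20 forces two into the same pair by pigeonhole, and those sum to 39. So 20.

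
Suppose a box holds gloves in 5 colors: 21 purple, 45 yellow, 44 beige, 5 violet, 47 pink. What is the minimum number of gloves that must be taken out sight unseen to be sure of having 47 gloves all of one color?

In the worst case we take at most 46 of each color, but all 21 purple, all 45 yellow, all 44 beige, and all 5 violet (fewer than 46), giving 21 + 45 + 44 + 5 + 46 = 161.
One more glove then forces some color to 47, so 161 + 1 = 162.

162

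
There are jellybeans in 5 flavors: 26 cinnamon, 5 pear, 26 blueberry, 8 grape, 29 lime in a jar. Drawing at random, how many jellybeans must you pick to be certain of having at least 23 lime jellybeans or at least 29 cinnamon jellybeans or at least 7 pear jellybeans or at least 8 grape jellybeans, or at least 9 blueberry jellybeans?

Each of the 5 flavors has its own threshold; avoid all of them simultaneously.
The worst case stops just short of every target: all 26 cinnamon, all 5 pear, 8 blueberry, 7 grape, 22 lime — 26 + 5 + 8 + 7 + 22 = 68 jellybeans.
One more jellybean must push some flavor to its target, so 68 + 1 = 69.

69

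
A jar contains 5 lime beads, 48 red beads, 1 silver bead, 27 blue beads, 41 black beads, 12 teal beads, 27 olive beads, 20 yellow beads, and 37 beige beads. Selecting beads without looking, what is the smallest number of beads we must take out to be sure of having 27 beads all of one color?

169

Treat the 9 colors as pigeonholes.
In the worst case we take at most 26 of each color, but all 5 lime, all 1 silver, all 12 teal, and all 20 yellow (fewer than 26), giving 5 + 26 + 1 + 26 + 26 + 12 + 26 + 20 + 26 = 168.
One more bead then forces some color to 27, so 168 + 1 = 169.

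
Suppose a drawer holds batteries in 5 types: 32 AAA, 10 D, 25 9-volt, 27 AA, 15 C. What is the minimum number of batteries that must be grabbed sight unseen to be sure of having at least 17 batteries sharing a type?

Treat the 5 types as pigeonholes.
In the worst case we take at most 16 of each type, but all 10 D and all 15 C (fewer than 16), giving 16 + 10 + 16 + 16 + 15 = 73.
One more battery then forces some type to 17, so 73 + 1 = 74.

74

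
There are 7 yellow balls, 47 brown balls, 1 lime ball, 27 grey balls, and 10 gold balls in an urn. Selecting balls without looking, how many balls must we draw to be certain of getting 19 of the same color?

55

In the worst case we take at most 18 of each color, but all 7 yellow, all 1 lime, and all 10 gold (fewer than 18), giving 7 + 18 + 1 + 18 + 10 = 54.
One more ball then forces some color to 19, so 54 + 1 = 55.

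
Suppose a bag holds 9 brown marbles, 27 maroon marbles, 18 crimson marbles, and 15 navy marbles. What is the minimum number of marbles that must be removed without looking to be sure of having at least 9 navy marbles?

63

The worst case draws every non-navy marble first: 9 + 27 + 18 = 54.
The next 9 draws are then forced to be navy, giving 54 + 9 = 63.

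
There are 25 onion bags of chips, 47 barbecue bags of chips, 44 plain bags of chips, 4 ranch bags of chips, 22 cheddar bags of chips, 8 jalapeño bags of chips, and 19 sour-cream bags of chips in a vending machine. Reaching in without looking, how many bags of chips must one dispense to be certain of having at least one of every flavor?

166

The hardest flavor to obtain is ranch: we could draw every other bag of chips first — 169 − 4 = 165 bags of chips — without a single ranch one.
The next draw must be ranch, so 165 + 1 = 166.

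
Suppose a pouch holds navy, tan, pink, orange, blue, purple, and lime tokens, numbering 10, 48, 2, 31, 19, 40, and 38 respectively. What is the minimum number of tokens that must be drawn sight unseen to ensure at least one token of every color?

187

The hardest color to obtain is pink: we could draw every other token first — 188 − 2 = 186 tokens — without a single pink one.
The next draw must be pink, so 186 + 1 = 187.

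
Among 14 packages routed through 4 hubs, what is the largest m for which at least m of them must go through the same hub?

4

If each of the 4 hubs held at most 3, the total would be at most 4 × 3 = 12 < 14, a contradiction.
So at least one holds ⌈14/4⌉ = 4.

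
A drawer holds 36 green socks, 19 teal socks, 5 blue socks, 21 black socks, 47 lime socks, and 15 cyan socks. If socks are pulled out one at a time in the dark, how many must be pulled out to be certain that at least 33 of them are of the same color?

In the worst case we take at most 32 of each color, but all 19 teal, all 5 blue, all 21 black, and all 15 cyan (fewer than 32), giving 32 + 19 + 5 + 21 + 32 + 15 = 124.
One more sock then forces some color to 33, so 124 + 1 = 125.

125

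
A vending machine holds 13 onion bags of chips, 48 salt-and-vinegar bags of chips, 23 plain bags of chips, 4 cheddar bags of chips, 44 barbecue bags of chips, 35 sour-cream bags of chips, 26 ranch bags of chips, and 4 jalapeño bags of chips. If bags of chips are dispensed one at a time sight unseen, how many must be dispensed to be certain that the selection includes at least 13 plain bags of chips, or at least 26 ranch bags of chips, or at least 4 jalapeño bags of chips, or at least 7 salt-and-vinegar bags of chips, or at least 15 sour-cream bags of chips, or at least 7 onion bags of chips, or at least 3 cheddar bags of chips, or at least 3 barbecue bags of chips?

The worst case stops just short of every target: 6 onion, 6 salt-and-vinegar, 12 plain, 2 cheddar, 2 barbecue, 14 sour-cream, 25 ranch, 3 jalapeño — 6 + 6 + 12 + 2 + 2 + 14 + 25 + 3 = 70 bags of chips.
One more bag of chips must push some flavor to its target, so 70 + 1 = 71.

71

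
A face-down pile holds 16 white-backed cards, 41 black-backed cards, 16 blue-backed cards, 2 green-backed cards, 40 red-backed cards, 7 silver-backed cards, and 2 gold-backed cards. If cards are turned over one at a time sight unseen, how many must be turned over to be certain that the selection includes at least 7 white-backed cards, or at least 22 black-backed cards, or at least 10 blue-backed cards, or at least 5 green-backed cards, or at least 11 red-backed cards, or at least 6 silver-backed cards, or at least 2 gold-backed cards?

55

The worst case stops just short of every target: 6 white-backed, 21 black-backed, 9 blue-backed, all 2 green-backed, 10 red-backed, 5 silver-backed, 1 gold-backed — 6 + 21 + 9 + 2 + 10 + 5 + 1 = 54 cards.
One more card must push some back color to its target, so 54 + 1 = 55.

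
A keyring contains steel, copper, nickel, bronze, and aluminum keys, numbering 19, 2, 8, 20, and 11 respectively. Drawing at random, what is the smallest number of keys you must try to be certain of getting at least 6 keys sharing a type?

Treat the 5 types as pigeonholes.
In the worst case we take at most 5 of each type, but all 2 copper (fewer than 5), giving 5 + 2 + 5 + 5 + 5 = 22.
One more key then forces some type to 6, so 22 + 1 = 23.

23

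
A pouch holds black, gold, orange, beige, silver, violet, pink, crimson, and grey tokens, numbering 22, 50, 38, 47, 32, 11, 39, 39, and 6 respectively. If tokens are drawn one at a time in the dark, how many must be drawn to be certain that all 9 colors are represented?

The hardest color to obtain is grey: we could draw every other token first — 284 − 6 = 278 tokens — without a single grey one.
The next draw must be grey, so 278 + 1 = 279.

279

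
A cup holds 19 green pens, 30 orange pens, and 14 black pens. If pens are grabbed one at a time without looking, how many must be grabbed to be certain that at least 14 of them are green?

To avoid green pens as long as possible, exhaust the other 2 ink colors first.
The worst case draws every non-green pen first: 30 + 14 = 44.
The next 14 draws are then forced to be green, giving 44 + 14 = 58.

58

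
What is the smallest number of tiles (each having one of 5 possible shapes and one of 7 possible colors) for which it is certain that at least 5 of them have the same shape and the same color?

There are 5 × 7 = 35 (shape, color) combinations acting as pigeonholes.
With 35 × 4 = 140 tiles we could place exactly 4 in each, with no (shape, color) pair reaching 5.
One more forces some (shape, color) pair to hold 5, so 140 + 1 = 141.

141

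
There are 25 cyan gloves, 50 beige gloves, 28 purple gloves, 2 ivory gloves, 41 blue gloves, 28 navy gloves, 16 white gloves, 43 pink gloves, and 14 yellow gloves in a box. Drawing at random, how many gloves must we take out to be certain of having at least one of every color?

246

The hardest color to obtain is ivory: we could draw every other glove first — 247 − 2 = 245 gloves — without a single ivory one.
The next draw must be ivory, so 245 + 1 = 246.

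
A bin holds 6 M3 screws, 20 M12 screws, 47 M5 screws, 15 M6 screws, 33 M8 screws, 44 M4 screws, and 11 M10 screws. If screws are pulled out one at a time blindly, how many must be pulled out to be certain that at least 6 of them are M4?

138

The worst case draws every non-M4 screw first: 6 + 20 + 47 + 15 + 33 + 11 = 132.
The next 6 draws are then forced to be M4, giving 132 + 6 = 138.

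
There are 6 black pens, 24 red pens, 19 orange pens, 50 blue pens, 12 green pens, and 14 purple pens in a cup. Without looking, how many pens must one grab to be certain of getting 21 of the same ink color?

92

In the worst case we take at most 20 of each ink color, but all 6 black, all 19 orange, all 12 green, and all 14 purple (fewer than 20), giving 6 + 20 + 19 + 20 + 12 + 14 = 91.
One more pen then forces some ink color to 21, so 91 + 1 = 92.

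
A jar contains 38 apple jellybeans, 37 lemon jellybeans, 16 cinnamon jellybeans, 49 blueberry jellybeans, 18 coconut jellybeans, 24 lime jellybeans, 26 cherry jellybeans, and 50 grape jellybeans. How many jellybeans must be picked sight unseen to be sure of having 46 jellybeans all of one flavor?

250

In the worst case we take at most 45 of each flavor, but all 38 apple, all 37 lemon, all 16 cinnamon, all 18 coconut, all 24 lime, and all 26 cherry (fewer than 45), giving 38 + 37 + 16 + 45 + 18 + 24 + 26 + 45 = 249.
One more jellybean then forces some flavor to 46, so 249 + 1 = 250.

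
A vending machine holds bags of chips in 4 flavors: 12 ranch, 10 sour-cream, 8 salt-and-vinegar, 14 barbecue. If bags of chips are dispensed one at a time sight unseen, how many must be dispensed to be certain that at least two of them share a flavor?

The worst case takes 1 bag of chips of each flavor without reaching 2 of any: 4 × 1 = 4.
The next bag of chips must bring some flavor to 2, so 4 + 1 = 5.

5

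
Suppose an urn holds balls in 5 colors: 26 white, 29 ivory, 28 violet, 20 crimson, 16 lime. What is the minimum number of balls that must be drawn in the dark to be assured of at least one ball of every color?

104

The hardest color to obtain is lime: we could draw every other ball first — 119 − 16 = 103 balls — without a single lime one.
The next draw must be lime, so 103 + 1 = 104.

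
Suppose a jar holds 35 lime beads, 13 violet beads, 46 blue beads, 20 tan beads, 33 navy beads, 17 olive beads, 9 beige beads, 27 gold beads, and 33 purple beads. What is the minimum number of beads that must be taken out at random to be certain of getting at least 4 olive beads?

The worst case draws every non-olive bead first: 35 + 13 + 46 + 20 + 33 + 9 + 27 + 33 = 216.
The next 4 draws are then forced to be olive, giving 216 + 4 = 220.

220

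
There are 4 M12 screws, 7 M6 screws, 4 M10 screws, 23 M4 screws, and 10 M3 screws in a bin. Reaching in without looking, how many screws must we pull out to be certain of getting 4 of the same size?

16

The worst case takes 3 screws of each size without reaching 4 of any: 5 × 3 = 15.
The next screw must bring some size to 4, so 15 + 1 = 16.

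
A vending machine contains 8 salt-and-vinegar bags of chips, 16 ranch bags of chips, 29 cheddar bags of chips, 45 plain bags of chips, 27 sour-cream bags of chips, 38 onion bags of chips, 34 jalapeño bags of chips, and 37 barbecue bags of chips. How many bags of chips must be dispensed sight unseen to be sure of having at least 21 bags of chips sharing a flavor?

In the worst case we take at most 20 of each flavor, but all 8 salt-and-vinegar and all 16 ranch (fewer than 20), giving 8 + 16 + 20 + 20 + 20 + 20 + 20 + 20 = 144.
One more bag of chips then forces some flavor to 21, so 144 + 1 = 145.

145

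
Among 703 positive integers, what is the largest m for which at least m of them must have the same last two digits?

There are 100 possible two-digit endings, which serve as the pigeonholes.
If each of the 100 possible two-digit endings held at most 7, the total would be at most 100 × 7 = 700 < 703, a contradiction.
So at least one holds ⌈703/100⌉ = 8.

8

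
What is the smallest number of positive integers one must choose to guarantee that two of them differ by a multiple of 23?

24

Two integers differ by a multiple of 23 exactly when they share a remainder mod 23.
There are 23 residue classes mod 23, so 23 integers can all lie in distinct classes.
One more integer must repeat a residue, giving a difference divisible by 23. So n = 23 + 1 = 24.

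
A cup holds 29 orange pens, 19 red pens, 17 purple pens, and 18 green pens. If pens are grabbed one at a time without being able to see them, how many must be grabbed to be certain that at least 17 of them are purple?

83

The worst case draws every non-purple pen first: 29 + 19 + 18 = 66.
The next 17 draws are then forced to be purple, giving 66 + 17 = 83.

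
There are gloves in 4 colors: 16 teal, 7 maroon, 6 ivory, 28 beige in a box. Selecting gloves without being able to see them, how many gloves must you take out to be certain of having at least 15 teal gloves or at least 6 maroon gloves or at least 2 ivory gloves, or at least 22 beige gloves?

42

The worst case stops just short of every target: 14 teal, 5 maroon, 1 ivory, 21 beige — 14 + 5 + 1 + 21 = 41 gloves.
One more glove must push some color to its target, so 41 + 1 = 42.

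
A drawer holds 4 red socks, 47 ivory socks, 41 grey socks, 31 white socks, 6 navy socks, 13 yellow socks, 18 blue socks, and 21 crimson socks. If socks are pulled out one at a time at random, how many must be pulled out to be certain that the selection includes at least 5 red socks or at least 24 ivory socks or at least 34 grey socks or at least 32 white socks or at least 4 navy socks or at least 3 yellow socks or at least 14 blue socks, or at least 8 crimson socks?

117

Each of the 8 colors has its own threshold; avoid all of them simultaneously.
The worst case stops just short of every target: 4 red, 23 ivory, 33 grey, 31 white, 3 navy, 2 yellow, 13 blue, 7 crimson — 4 + 23 + 33 + 31 + 3 + 2 + 13 + 7 = 116 socks.
One more sock must push some color to its target, so 116 + 1 = 117.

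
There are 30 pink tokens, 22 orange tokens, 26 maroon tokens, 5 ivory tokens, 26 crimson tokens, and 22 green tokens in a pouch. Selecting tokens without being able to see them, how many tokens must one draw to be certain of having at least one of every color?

127

The hardest color to obtain is ivory: we could draw every other token first — 131 − 5 = 126 tokens — without a single ivory one.
The next draw must be ivory, so 126 + 1 = 127.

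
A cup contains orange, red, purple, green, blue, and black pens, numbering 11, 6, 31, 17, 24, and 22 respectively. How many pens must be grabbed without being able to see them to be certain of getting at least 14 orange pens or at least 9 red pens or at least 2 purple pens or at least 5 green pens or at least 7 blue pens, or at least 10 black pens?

The worst case stops just short of every target: all 11 orange, all 6 red, 1 purple, 4 green, 6 blue, 9 black — 11 + 6 + 1 + 4 + 6 + 9 = 37 pens.
One more pen must push some ink color to its target, so 37 + 1 = 38.

38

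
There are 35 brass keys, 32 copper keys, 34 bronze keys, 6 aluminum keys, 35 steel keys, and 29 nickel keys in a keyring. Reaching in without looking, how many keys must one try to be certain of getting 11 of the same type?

57

Treat the 6 types as pigeonholes.
In the worst case we take at most 10 of each type, but all 6 aluminum (fewer than 10), giving 10 + 10 + 10 + 6 + 10 + 10 = 56.
One more key then forces some type to 11, so 56 + 1 = 57.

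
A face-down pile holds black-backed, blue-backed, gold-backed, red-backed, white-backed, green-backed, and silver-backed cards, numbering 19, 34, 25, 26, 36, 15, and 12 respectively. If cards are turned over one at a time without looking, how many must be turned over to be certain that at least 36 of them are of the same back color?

167

In the worst case we take at most 35 of each back color, but all 19 black-backed, all 34 blue-backed, all 25 gold-backed, all 26 red-backed, all 15 green-backed, and all 12 silver-backed (fewer than 35), giving 19 + 34 + 25 + 26 + 35 + 15 + 12 = 166.
One more card then forces some back color to 36, so 166 + 1 = 167.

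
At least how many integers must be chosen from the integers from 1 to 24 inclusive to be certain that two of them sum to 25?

13

Partition {1, …, 24} into 12 pairs: {1,24}, {2,23}, …, {12,13}.
Choosing 12 integers — say the integers 1 through 12 — takes one from each pair and avoids the property.
Choosing 13 forces two into the same pair by pigeonhole, and those sum to 25. So 13.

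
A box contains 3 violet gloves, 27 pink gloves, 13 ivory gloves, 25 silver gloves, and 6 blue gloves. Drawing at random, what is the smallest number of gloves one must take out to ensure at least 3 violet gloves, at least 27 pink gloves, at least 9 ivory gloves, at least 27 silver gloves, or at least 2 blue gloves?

The worst case stops just short of every target: 2 violet, 26 pink, 8 ivory, all 25 silver, 1 blue — 2 + 26 + 8 + 25 + 1 = 62 gloves.
One more glove must push some color to its target, so 62 + 1 = 63.

63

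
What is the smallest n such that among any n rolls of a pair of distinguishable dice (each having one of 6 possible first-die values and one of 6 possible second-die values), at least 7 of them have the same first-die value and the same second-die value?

There are 6 × 6 = 36 (first-die value, second-die value) combinations acting as pigeonholes.
With 36 × 6 = 216 rolls of a pair of distinguishable dice we could place exactly 6 in each, with no (first-die value, second-die value) pair reaching 7.
One more forces some (first-die value, second-die value) pair to hold 7, so 216 + 1 = 217.

217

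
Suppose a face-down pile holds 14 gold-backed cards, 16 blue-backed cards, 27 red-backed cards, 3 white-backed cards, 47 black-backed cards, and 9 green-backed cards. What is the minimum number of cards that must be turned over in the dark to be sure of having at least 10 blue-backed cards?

The worst case draws every non-blue-backed card first: 14 + 27 + 3 + 47 + 9 = 100.
The next 10 draws are then forced to be blue-backed, giving 100 + 10 = 110.

110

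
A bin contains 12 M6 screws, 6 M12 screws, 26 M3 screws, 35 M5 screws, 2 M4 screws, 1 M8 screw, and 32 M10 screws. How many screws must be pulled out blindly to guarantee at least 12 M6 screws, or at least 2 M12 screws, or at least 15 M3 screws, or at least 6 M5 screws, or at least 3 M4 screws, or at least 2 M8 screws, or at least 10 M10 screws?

44

The worst case stops just short of every target: 11 M6, 1 M12, 14 M3, 5 M5, 2 M4, 1 M8, 9 M10 — 11 + 1 + 14 + 5 + 2 + 1 + 9 = 43 screws.
One more screw must push some size to its target, so 43 + 1 = 44.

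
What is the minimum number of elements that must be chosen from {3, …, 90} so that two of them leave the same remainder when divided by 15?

Group the integers by remainder mod 15; there are 15 residue classes, each nonempty in this range.
Choosing one from each class (15 integers) avoids any shared remainder.
One more choice must repeat a class, so two differ by a multiple of 15. Hence 15 + 1 = 16.

16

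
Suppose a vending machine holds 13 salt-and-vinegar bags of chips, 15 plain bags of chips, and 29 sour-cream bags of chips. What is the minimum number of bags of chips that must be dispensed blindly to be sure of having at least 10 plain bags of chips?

To avoid plain bags of chips as long as possible, exhaust the other 2 flavors first.
The worst case draws every non-plain bag of chips first: 13 + 29 = 42.
The next 10 draws are then forced to be plain, giving 42 + 10 = 52.

52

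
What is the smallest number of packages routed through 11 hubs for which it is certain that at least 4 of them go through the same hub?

There are 11 hubs acting as pigeonholes.
With 11 × 3 = 33 packages we could place exactly 3 in each, with no class reaching 4.
One more forces some class to hold 4, so 33 + 1 = 34.

34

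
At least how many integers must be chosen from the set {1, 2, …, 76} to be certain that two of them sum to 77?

39

Partition {1, …, 76} into 38 pairs: {1,76}, {2,75}, …, {38,39}.
Choosing 38 integers — say the integers 1 through 38 — takes one from each pair and avoids the property.
Choosing 39 forces two into the same pair by pigeonhole, and those sum to 77. So 39.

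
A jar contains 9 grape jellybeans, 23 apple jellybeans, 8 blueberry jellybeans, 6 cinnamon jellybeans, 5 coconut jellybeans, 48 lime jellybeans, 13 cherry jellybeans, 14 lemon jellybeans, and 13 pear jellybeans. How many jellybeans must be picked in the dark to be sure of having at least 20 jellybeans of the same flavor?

In the worst case we take at most 19 of each flavor, but all 9 grape, all 8 blueberry, all 6 cinnamon, all 5 coconut, all 13 cherry, all 14 lemon, and all 13 pear (fewer than 19), giving 9 + 19 + 8 + 6 + 5 + 19 + 13 + 14 + 13 = 106.
One more jellybean then forces some flavor to 20, so 106 + 1 = 107.

107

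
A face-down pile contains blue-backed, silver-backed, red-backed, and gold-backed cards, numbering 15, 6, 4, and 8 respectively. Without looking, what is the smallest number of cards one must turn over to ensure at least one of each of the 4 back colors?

The hardest back color to obtain is red-backed: we could draw every other card first — 33 − 4 = 29 cards — without a single red-backed one.
The next draw must be red-backed, so 29 + 1 = 30.

30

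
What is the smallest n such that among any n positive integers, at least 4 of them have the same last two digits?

301

There are 100 possible two-digit endings acting as pigeonholes.
With 100 × 3 = 300 positive integers we could place exactly 3 in each, with no class reaching 4.
One more forces some class to hold 4, so 300 + 1 = 301.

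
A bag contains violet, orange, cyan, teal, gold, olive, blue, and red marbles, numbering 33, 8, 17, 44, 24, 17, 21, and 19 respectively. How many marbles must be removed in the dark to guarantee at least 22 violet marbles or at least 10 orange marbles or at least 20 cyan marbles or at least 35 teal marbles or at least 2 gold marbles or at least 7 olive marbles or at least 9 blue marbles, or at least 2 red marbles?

The worst case stops just short of every target: 21 violet, all 8 orange, all 17 cyan, 34 teal, 1 gold, 6 olive, 8 blue, 1 red — 21 + 8 + 17 + 34 + 1 + 6 + 8 + 1 = 96 marbles.
One more marble must push some color to its target, so 96 + 1 = 97.

97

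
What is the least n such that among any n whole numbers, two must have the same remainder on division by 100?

101

Use the pigeonhole principle on residue classes: two integers differ by a multiple of 100 exactly when they share a remainder mod 100.
There are 100 residue classes mod 100, so 100 integers can all lie in distinct classes.
One more integer must repeat a residue, giving a difference divisible by 100. So n = 100 + 1 = 101.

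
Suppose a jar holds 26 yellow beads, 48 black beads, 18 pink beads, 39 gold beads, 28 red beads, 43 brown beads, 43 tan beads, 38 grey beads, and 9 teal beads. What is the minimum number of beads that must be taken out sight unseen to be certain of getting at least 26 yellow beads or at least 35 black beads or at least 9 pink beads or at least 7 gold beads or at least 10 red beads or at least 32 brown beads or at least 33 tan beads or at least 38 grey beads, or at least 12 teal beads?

The worst case stops just short of every target: 25 yellow, 34 black, 8 pink, 6 gold, 9 red, 31 brown, 32 tan, 37 grey, all 9 teal — 25 + 34 + 8 + 6 + 9 + 31 + 32 + 37 + 9 = 191 beads.
One more bead must push some color to its target, so 191 + 1 = 192.

192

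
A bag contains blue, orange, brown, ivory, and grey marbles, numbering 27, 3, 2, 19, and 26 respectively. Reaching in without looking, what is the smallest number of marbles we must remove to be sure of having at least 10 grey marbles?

The worst case draws every non-grey marble first: 27 + 3 + 2 + 19 = 51.
The next 10 draws are then forced to be grey, giving 51 + 10 = 61.

61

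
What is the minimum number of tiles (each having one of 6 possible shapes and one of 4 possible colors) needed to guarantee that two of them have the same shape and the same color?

25

There are 6 × 4 = 24 (shape, color) combinations acting as pigeonholes.
With 24 tiles we could place one in each, avoiding any repeat.
One more forces some (shape, color) pair to hold 2, so 24 + 1 = 25.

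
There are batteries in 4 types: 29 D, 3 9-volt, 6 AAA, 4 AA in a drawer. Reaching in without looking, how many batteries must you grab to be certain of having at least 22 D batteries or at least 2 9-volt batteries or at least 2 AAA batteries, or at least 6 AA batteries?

28

Each of the 4 types has its own threshold; avoid all of them simultaneously.
The worst case stops just short of every target: 21 D, 1 9-volt, 1 AAA, all 4 AA — 21 + 1 + 1 + 4 = 27 batteries.
One more battery must push some type to its target, so 27 + 1 = 28.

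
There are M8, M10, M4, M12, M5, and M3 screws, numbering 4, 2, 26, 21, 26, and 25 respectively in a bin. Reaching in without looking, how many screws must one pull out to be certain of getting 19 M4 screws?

97

The worst case draws every non-M4 screw first: 4 + 2 + 21 + 26 + 25 = 78.
The next 19 draws are then forced to be M4, giving 78 + 19 = 97.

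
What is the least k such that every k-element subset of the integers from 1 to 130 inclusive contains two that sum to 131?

Partition {1, …, 130} into 65 pairs: {1,130}, {2,129}, …, {65,66}.
Choosing 65 integers — say the integers 1 through 65 — takes one from each pair and avoids the property.
Choosing 66 forces two into the same pair by pigeonhole, and those sum to 131. So 66.

66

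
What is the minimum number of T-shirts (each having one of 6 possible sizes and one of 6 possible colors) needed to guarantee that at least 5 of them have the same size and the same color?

145

There are 6 × 6 = 36 (size, color) combinations acting as pigeonholes.
With 36 × 4 = 144 T-shirts we could place exactly 4 in each, with no (size, color) pair reaching 5.
One more forces some (size, color) pair to hold 5, so 144 + 1 = 145.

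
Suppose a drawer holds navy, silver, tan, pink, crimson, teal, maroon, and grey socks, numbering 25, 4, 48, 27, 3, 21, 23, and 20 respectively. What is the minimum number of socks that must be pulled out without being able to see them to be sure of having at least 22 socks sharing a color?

Treat the 8 colors as pigeonholes.
In the worst case we take at most 21 of each color, but all 4 silver, all 3 crimson, and all 20 grey (fewer than 21), giving 21 + 4 + 21 + 21 + 3 + 21 + 21 + 20 = 132.
One more sock then forces some color to 22, so 132 + 1 = 133.

133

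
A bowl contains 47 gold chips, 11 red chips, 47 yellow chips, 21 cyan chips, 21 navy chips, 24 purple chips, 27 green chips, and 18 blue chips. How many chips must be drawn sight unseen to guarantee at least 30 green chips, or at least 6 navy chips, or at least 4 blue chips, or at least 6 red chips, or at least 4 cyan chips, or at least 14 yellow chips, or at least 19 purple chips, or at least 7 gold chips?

The worst case stops just short of every target: 6 gold, 5 red, 13 yellow, 3 cyan, 5 navy, 18 purple, all 27 green, 3 blue — 6 + 5 + 13 + 3 + 5 + 18 + 27 + 3 = 80 chips.
One more chip must push some color to its target, so 80 + 1 = 81.

81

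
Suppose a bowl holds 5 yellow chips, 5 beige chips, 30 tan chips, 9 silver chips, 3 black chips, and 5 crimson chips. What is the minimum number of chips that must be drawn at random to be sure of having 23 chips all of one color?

In the worst case we take at most 22 of each color, but all 5 yellow, all 5 beige, all 9 silver, all 3 black, and all 5 crimson (fewer than 22), giving 5 + 5 + 22 + 9 + 3 + 5 = 49.
One more chip then forces some color to 23, so 49 + 1 = 50.

50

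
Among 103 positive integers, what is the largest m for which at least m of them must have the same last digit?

There are 10 possible last digits, which serve as the pigeonholes.
If each of the 10 possible last digits held at most 10, the total would be at most 10 × 10 = 100 < 103, a contradiction.
So at least one holds ⌈103/10⌉ = 11.

11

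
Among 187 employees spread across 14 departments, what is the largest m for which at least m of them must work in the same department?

14

The 187 employees fall into 14 departments.
If each of the 14 departments held at most 13, the total would be at most 14 × 13 = 182 < 187, a contradiction.
So at least one holds ⌈187/14⌉ = 14.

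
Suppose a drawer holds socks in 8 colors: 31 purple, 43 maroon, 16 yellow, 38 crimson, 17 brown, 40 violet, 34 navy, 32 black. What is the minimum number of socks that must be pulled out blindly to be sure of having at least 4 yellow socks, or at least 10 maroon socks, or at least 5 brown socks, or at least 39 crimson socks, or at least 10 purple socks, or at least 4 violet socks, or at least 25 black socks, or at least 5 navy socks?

95

Each of the 8 colors has its own threshold; avoid all of them simultaneously.
The worst case stops just short of every target: 9 purple, 9 maroon, 3 yellow, 38 crimson, 4 brown, 3 violet, 4 navy, 24 black — 9 + 9 + 3 + 38 + 4 + 3 + 4 + 24 = 94 socks.
One more sock must push some color to its target, so 94 + 1 = 95.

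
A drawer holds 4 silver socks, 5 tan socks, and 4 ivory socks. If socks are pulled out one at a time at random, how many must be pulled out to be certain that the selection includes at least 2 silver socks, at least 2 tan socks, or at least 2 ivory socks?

4

Each of the 3 colors has its own threshold; avoid all of them simultaneously.
The worst case stops just short of every target: 1 silver, 1 tan, 1 ivory — 1 + 1 + 1 = 3 socks.
One more sock must push some color to its target, so 3 + 1 = 4.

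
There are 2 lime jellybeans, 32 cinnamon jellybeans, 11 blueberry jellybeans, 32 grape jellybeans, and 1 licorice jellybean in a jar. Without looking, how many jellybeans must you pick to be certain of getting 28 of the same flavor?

69

Treat the 5 flavors as pigeonholes.
In the worst case we take at most 27 of each flavor, but all 2 lime, all 11 blueberry, and all 1 licorice (fewer than 27), giving 2 + 27 + 11 + 27 + 1 = 68.
One more jellybean then forces some flavor to 28, so 68 + 1 = 69.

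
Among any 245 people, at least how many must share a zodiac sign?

21

There are 12 zodiac signs, which serve as the pigeonholes.
If each of the 12 zodiac signs held at most 20, the total would be at most 12 × 20 = 240 < 245, a contradiction.
So at least one holds ⌈245/12⌉ = 21.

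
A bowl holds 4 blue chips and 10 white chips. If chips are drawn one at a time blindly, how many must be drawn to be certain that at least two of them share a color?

3

The worst case takes 1 chip of each color without reaching 2 of any: 2 × 1 = 2.
The next chip must bring some color to 2, so 2 + 1 = 3.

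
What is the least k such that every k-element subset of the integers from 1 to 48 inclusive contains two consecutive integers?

25

Partition {1, …, 48} into 24 pairs: {1,2}, {3,4}, …, {47,48}.
Choosing 24 integers — say the 24 even numbers 2, 4, …, 48 — takes one from each pair and avoids the property.
Choosing 25 forces two into the same pair by pigeonhole, and those are consecutive. So 25.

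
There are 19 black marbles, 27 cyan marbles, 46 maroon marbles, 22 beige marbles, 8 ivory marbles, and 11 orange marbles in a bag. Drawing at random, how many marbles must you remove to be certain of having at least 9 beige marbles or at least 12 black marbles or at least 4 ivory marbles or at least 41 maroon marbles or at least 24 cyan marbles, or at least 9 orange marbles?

94

The worst case stops just short of every target: 11 black, 23 cyan, 40 maroon, 8 beige, 3 ivory, 8 orange — 11 + 23 + 40 + 8 + 3 + 8 = 93 marbles.
One more marble must push some color to its target, so 93 + 1 = 94.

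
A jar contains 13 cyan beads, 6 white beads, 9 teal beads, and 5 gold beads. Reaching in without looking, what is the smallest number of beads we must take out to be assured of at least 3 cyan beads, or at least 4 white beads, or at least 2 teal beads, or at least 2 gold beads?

8

Each of the 4 colors has its own threshold; avoid all of them simultaneously.
The worst case stops just short of every target: 2 cyan, 3 white, 1 teal, 1 gold — 2 + 3 + 1 + 1 = 7 beads.
One more bead must push some color to its target, so 7 + 1 = 8.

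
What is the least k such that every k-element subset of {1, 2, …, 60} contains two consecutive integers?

31

Partition {1, …, 60} into 30 pairs: {1,2}, {3,4}, …, {59,60}.
Choosing 30 integers — say the 30 even numbers 2, 4, …, 60 — takes one from each pair and avoids the property.
Choosing 31 forces two into the same pair by pigeonhole, and those are consecutive. So 31.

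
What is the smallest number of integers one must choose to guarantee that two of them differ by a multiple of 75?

Two integers differ by a multiple of 75 exactly when they share a remainder mod 75.
There are 75 residue classes mod 75, so 75 integers can all lie in distinct classes.
One more integer must repeat a residue, giving a difference divisible by 75. So n = 75 + 1 = 76.

76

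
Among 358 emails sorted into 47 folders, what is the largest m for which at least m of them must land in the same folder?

8

If each of the 47 folders held at most 7, the total would be at most 47 × 7 = 329 < 358, a contradiction.
So at least one holds ⌈358/47⌉ = 8.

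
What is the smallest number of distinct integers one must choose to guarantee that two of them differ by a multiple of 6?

Two integers differ by a multiple of 6 exactly when they share a remainder mod 6.
There are 6 residue classes mod 6, so 6 integers can all lie in distinct classes.
One more integer must repeat a residue, giving a difference divisible by 6. So n = 6 + 1 = 7.

7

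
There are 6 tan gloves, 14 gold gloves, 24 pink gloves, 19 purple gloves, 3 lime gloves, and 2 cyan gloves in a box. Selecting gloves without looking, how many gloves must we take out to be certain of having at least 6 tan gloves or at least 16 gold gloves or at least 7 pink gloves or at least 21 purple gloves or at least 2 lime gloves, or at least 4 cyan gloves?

Each of the 6 colors has its own threshold; avoid all of them simultaneously.
The worst case stops just short of every target: 5 tan, all 14 gold, 6 pink, all 19 purple, 1 lime, all 2 cyan — 5 + 14 + 6 + 19 + 1 + 2 = 47 gloves.
One more glove must push some color to its target, so 47 + 1 = 48.

48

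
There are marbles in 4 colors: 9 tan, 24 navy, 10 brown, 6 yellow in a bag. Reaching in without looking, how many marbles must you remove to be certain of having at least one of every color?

The hardest color to obtain is yellow: we could draw every other marble first — 49 − 6 = 43 marbles — without a single yellow one.
The next draw must be yellow, so 43 + 1 = 44.

44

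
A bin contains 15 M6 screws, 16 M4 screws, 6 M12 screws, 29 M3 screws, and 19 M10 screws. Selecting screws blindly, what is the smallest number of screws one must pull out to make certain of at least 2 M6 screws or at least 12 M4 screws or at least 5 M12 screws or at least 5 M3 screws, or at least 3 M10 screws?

23

Each of the 5 sizes has its own threshold; avoid all of them simultaneously.
The worst case stops just short of every target: 1 M6, 11 M4, 4 M12, 4 M3, 2 M10 — 1 + 11 + 4 + 4 + 2 = 22 screws.
One more screw must push some size to its target, so 22 + 1 = 23.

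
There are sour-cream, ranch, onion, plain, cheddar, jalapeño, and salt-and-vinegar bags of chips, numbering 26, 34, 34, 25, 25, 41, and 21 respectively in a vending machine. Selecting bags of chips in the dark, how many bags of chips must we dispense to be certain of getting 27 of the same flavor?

176

In the worst case we take at most 26 of each flavor, but all 25 plain, all 25 cheddar, and all 21 salt-and-vinegar (fewer than 26), giving 26 + 26 + 26 + 25 + 25 + 26 + 21 = 175.
One more bag of chips then forces some flavor to 27, so 175 + 1 = 176.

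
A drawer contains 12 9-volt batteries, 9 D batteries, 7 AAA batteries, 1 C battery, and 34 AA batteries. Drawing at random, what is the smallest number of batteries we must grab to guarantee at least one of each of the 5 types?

63

The hardest type to obtain is C: we could draw every other battery first — 63 − 1 = 62 batteries — without a single C one.
The next draw must be C, so 62 + 1 = 63.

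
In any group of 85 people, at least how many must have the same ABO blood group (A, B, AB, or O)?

There are 4 ABO blood groups, which serve as the pigeonholes.
If each of the 4 ABO blood groups held at most 21, the total would be at most 4 × 21 = 84 < 85, a contradiction.
So at least one holds ⌈85/4⌉ = 22.

22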